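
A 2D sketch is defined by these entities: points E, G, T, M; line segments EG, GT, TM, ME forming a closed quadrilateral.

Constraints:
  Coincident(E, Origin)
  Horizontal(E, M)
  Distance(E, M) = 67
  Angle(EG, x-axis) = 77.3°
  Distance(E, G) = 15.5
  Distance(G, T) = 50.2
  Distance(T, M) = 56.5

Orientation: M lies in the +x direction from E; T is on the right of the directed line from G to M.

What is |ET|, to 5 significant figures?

38.069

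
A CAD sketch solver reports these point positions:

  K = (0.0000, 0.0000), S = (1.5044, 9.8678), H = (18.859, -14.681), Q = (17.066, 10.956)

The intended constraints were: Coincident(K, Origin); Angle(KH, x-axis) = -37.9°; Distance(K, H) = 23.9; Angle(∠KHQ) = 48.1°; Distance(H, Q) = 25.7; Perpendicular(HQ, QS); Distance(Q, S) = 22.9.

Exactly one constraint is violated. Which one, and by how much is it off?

Distance(Q, S) = 22.9 — off by 7.30.

K = (0.00, 0.00) ✓; KH at -37.90° ✓; |KH| = 23.90 ✓; ∠KHQ = 48.10° ✓; |HQ| = 25.70 ✓; ∠(HQ, QS) = 90.00° ✓; |QS| = 15.60 ✗.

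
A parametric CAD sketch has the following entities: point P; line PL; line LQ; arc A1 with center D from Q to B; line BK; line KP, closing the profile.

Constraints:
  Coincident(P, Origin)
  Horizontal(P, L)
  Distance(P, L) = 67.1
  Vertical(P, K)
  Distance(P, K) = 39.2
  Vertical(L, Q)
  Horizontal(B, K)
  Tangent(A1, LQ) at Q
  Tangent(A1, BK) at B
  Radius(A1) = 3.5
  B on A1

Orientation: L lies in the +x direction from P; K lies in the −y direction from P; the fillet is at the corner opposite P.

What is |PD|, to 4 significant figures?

72.93

P is at the origin; P and L share the same y with |PL| = 67.1 and L on the +x side, so L = (67.10, 0.000). PK is vertical with |PK| = 39.2 and K on the −y side, so K = (0.000, -39.20). The virtual corner opposite P is at (67.10, -39.20). Since A1 is tangent to LQ there, DQ ⟂ LQ and A1 meets BK tangentially, so DB is at right angles to BK, with radius 3.5, so the center D sits 3.5 in from both sides at D = (63.60, -35.70). Then |PD| = |D − P| = 72.93.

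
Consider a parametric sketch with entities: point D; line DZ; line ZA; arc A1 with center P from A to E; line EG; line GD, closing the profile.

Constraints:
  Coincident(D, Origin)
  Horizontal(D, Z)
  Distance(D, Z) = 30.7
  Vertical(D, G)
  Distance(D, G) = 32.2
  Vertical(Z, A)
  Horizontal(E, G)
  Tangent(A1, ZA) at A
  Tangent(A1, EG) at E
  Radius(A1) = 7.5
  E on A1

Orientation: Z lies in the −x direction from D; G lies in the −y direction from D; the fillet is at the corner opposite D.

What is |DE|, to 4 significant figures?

39.69

The virtual corner opposite D is at (-30.70, -32.20). The tangent condition forces PA to be normal to ZA and the tangent condition forces PE to be normal to EG, with radius 7.5, so the center P sits 7.5 in from both sides at P = (-23.20, -24.70). That places the tangent points at A = (-30.70, -24.70) on ZA and E = (-23.20, -32.20) on EG. Then |DE| = |E − D| = 39.69.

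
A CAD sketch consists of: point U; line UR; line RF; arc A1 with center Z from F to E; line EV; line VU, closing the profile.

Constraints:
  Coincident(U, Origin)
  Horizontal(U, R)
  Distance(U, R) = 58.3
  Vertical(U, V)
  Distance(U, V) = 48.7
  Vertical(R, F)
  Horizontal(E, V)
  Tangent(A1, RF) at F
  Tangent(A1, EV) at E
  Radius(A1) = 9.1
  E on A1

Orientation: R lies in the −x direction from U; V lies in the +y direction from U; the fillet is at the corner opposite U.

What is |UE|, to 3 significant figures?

69.2

U is at the origin; U and R share the same y with |UR| = 58.3 and R on the −x side, so R = (-58.3, 0.00). UV is vertical with |UV| = 48.7 and V on the +y side, so V = (0.00, 48.7). The virtual corner opposite U is at (-58.3, 48.7). Tangency of A1 to RF means the radius ZF is perpendicular to RF and tangency of A1 to EV means the radius ZE is perpendicular to EV, with radius 9.1, so the center Z sits 9.1 in from both sides at Z = (-49.2, 39.6). That places the tangent points at F = (-58.3, 39.6) on RF and E = (-49.2, 48.7) on EV. Then |UE| = |E − U| = 69.2.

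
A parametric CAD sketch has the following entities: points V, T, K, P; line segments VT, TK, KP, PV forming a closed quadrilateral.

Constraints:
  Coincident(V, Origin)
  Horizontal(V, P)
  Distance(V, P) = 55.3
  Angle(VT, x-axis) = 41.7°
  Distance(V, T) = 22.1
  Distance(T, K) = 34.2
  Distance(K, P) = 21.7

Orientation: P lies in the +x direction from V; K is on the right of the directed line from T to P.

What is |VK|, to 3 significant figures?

39.4

Checks: |TK| = 34.20 ✓; |KP| = 21.70 ✓.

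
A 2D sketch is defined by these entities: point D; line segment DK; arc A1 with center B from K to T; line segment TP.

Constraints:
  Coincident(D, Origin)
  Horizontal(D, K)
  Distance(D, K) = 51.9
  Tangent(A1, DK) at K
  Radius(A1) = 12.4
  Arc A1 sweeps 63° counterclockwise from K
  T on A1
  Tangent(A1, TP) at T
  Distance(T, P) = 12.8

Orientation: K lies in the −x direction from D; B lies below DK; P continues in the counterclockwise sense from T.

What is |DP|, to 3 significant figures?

71.1

D is at the origin; D and K share the same y with |DK| = 51.9 and K on the −x side, so K = (-51.9, 0.00). Since A1 is tangent to DK there, BK ⟂ DK, so B = K + (0, -12.4) = (-51.9, -12.4). On A1, K sits at bearing 90° from B; a 63° counterclockwise sweep puts T at bearing 153°, so T = B + 12.4·(cos 153°, sin 153°) = (-62.9, -6.77). The tangent condition forces BT to be normal to TP, so TP runs along (−sin 153°, cos 153°); with |TP| = 12.8, P = (-68.8, -18.2). Then |DP| = |P − D| = 71.1.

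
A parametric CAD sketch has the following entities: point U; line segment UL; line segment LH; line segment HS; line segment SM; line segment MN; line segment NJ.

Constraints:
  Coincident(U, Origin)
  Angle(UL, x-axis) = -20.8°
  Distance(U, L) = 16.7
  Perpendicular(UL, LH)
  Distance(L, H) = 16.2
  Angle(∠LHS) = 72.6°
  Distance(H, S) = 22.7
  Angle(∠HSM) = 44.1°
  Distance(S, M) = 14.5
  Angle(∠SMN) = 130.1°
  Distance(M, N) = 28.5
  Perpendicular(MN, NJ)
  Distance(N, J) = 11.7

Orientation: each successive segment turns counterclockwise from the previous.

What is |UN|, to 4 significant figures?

36.99

∠HSM = 44.1° gives SM at -47.50° from the x-axis; with |SM| = 14.5, M = (8.500, -0.1304). ∠SMN = 130.1° gives MN at 2.400° from the x-axis; with |MN| = 28.5, N = (36.98, 1.063). Then |UN| = |N − U| = 36.99.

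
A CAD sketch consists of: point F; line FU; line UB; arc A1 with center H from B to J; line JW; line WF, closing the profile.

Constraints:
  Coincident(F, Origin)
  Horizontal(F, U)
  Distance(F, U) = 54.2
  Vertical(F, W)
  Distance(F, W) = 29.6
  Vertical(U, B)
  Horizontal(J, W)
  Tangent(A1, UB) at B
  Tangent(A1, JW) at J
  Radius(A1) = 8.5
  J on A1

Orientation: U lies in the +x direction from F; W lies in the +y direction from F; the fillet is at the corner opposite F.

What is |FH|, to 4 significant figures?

50.34

FW is vertical with |FW| = 29.6 and W on the +y side, so W = (0.000, 29.60). The virtual corner opposite F is at (54.20, 29.60). A1 meets UB tangentially, so HB is at right angles to UB and since A1 is tangent to JW there, HJ ⟂ JW, with radius 8.5, so the center H sits 8.5 in from both sides at H = (45.70, 21.10). Then |FH| = |H − F| = 50.34.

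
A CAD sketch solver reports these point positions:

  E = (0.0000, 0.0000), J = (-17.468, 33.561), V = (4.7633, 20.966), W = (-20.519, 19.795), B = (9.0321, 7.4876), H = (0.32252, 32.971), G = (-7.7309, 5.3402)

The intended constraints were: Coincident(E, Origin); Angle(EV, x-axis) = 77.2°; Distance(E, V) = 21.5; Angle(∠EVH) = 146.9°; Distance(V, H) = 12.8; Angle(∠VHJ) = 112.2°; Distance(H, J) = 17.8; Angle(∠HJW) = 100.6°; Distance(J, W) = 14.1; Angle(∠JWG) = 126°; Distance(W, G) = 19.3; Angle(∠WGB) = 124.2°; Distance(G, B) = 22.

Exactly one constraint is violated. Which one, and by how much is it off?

Distance(G, B) = 22 — off by 5.10.

E = (0.00, 0.00) ✓; EV at 77.20° ✓; |EV| = 21.50 ✓; ∠EVH = 146.9° ✓; |VH| = 12.80 ✓; ∠VHJ = 112.2° ✓; |HJ| = 17.80 ✓; ∠HJW = 100.6° ✓; |JW| = 14.10 ✓; ∠JWG = 126.0° ✓; |WG| = 19.30 ✓; ∠WGB = 124.2° ✓; |GB| = 16.90 ✗.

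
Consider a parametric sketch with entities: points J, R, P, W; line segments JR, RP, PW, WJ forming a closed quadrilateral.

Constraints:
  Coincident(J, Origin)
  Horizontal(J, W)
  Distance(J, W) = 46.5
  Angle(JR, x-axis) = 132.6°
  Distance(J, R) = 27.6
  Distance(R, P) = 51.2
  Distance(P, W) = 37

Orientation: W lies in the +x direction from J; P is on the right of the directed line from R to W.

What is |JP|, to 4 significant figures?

23.64

J is at the origin; JW is horizontal with |JW| = 46.5 and W in +x, so W = (46.5, 0). JR runs at 132.6° with |JR| = 27.6, so R = (-18.68, 20.32). P is determined by |RP| = 51.2 and |PW| = 37.0 together: it lies at the intersection of circle(R, 51.2) and circle(W, 37.0). With |RW| = 68.27, the foot of the radical line on RW is 43.31 from R and the perpendicular offset is √(51.2² − 43.31²) = 27.31. Taking the right-of-RW solution: P = (14.54, -18.64).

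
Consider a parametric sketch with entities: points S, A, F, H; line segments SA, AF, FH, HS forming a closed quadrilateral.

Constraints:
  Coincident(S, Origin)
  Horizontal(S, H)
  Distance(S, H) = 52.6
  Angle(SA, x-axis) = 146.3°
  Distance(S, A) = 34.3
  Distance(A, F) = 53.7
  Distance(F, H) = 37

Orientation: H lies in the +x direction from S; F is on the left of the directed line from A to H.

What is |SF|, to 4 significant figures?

34.93

S is at the origin; SH is horizontal with |SH| = 52.6 and H in +x, so H = (52.6, 0). SA runs at 146.3° with |SA| = 34.3, so A = (-28.54, 19.03). F is determined by |AF| = 53.7 and |FH| = 37.0 together: it lies at the intersection of circle(A, 53.7) and circle(H, 37.0). With |AH| = 83.34, the foot of the radical line on AH is 50.76 from A and the perpendicular offset is √(53.7² − 50.76²) = 17.53. Taking the left-of-AH solution: F = (24.88, 24.51).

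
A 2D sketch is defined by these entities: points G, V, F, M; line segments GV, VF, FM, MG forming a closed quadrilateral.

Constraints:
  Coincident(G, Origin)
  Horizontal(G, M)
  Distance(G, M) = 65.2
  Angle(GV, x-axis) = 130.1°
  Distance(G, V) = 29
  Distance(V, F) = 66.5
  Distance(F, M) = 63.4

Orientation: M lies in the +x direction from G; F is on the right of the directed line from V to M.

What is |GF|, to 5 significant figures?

38.519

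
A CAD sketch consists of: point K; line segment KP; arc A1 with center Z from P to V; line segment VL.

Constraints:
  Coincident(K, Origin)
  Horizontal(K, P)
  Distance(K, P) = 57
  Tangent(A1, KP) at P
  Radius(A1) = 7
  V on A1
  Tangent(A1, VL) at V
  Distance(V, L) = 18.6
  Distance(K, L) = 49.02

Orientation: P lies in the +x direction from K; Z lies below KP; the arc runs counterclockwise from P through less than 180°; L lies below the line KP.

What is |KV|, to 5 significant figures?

50.657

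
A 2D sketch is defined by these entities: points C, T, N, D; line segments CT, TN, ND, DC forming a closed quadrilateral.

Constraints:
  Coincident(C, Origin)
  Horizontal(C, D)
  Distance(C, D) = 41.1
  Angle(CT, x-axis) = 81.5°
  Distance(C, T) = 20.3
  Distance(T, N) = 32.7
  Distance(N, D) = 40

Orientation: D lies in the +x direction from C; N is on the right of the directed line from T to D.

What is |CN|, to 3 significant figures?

13.0

Checks: |TN| = 32.70 ✓; |ND| = 40.00 ✓.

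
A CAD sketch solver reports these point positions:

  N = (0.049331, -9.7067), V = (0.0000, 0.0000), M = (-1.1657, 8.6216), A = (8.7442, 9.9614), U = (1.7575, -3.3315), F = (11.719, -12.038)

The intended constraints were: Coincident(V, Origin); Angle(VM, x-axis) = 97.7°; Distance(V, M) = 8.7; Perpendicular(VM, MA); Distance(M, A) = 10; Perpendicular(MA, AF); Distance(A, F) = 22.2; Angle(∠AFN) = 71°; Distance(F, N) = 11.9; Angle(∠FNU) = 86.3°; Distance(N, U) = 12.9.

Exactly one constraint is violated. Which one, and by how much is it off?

Distance(N, U) = 12.9 — off by 6.30.

V = (0.00, 0.00) ✓; VM at 97.70° ✓; |VM| = 8.700 ✓; ∠(VM, MA) = 90.00° ✓; |MA| = 10.00 ✓; ∠(MA, AF) = 90.00° ✓; |AF| = 22.20 ✓; ∠AFN = 71.00° ✓; |FN| = 11.90 ✓; ∠FNU = 86.30° ✓; |NU| = 6.600 ✗.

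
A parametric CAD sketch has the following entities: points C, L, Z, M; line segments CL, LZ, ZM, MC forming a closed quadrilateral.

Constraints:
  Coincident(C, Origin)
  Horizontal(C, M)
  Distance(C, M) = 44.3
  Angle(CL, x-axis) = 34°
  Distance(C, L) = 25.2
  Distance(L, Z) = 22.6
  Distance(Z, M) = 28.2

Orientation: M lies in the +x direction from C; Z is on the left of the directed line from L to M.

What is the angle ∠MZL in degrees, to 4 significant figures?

63.96°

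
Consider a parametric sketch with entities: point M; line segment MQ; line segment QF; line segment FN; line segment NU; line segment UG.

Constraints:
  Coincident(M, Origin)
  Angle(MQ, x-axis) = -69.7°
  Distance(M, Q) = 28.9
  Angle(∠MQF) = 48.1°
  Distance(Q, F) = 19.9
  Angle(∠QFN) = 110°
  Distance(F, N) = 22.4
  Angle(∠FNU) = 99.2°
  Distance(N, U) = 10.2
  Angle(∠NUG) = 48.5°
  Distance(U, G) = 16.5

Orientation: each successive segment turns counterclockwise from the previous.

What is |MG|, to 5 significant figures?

11.957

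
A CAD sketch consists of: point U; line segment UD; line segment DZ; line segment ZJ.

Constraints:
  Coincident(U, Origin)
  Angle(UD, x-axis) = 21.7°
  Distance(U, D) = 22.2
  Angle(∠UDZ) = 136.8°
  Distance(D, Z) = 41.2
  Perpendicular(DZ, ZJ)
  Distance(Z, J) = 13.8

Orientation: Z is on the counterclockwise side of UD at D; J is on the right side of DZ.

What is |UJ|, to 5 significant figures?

64.293

U is at the origin; UD runs at 21.7° with length 22.2, so D = 22.2·(cos 21.7°, sin 21.7°) = (20.627, 8.2084). ∠UDZ = 136.8°, so DZ runs at 21.7° + (180° − 136.8°) = 64.900° from the x-axis; with |DZ| = 41.2, Z = D + 41.2·(cos 64.900°, sin 64.900°) = (38.104, 45.518). DZ ⟂ ZJ; with |ZJ| = 13.8 on the right of DZ, J = Z + 13.8·(0.90557, -0.42420) = (50.601, 39.664). Then |UJ| = |J − U| = 64.293.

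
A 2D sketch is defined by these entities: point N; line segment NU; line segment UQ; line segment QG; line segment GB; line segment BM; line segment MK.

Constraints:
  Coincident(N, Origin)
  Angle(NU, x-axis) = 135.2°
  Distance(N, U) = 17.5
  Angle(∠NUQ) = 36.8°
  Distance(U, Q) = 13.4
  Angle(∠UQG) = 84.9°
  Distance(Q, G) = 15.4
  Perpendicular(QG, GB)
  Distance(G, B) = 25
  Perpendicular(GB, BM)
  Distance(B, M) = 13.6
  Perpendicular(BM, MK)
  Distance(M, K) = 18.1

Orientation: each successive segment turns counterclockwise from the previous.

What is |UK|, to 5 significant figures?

6.4756

N is at the origin; NU runs at 135.2° with length 17.5, so U = (-12.417, 12.331). ∠NUQ = 36.8° gives UQ at -81.600° from the x-axis; with |UQ| = 13.4, Q = (-10.460, -0.92515). ∠UQG = 84.9° gives QG at 13.500° from the x-axis; with |QG| = 15.4, G = (4.5145, 2.6699). The perpendicularity gives GB at right angles to QG, so GB runs at 103.50°; with |GB| = 25.0, B = (-1.3216, 26.979). GB is perpendicular to BM, so BM runs at -166.50°; with |BM| = 13.6, M = (-14.546, 23.804). The perpendicularity gives MK at right angles to BM, so MK runs at -76.500°; with |MK| = 18.1, K = (-10.320, 6.2044). Then |UK| = |K − U| = 6.4756.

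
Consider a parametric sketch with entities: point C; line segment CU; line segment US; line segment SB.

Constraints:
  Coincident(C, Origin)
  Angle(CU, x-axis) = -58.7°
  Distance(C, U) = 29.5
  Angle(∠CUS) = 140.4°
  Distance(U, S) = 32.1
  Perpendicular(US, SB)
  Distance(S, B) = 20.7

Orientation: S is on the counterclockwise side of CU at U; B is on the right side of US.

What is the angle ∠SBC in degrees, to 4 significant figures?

54.23°

C is at the origin; CU runs at -58.7° with length 29.5, so U = 29.5·(cos -58.7°, sin -58.7°) = (15.33, -25.21). ∠CUS = 140.4°, so US runs at -58.7° + (180° − 140.4°) = -19.10° from the x-axis; with |US| = 32.1, S = U + 32.1·(cos -19.10°, sin -19.10°) = (45.66, -35.71). US is perpendicular to SB; with |SB| = 20.7 on the right of US, B = S + 20.7·(-0.3272, -0.9449) = (38.89, -55.27). Then cos ∠SBC = BS·BC / (|BS||BC|), giving 54.23°.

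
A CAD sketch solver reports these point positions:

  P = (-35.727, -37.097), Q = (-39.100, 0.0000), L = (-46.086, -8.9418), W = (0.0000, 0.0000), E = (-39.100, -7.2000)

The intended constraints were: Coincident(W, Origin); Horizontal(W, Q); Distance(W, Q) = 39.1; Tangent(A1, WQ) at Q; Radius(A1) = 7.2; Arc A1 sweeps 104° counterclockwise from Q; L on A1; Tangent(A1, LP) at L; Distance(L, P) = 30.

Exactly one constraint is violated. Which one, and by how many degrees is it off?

Tangent(A1, LP) at L — off by 6.20°.

W = (0.00, 0.00) ✓; W.y = 0.00, Q.y = 0.00 ✓; |WQ| = 39.10 ✓; ∠(EQ, QW) = 90.00° ✓; |EQ| = 7.200 ✓; bearing(E→L) − bearing(E→Q) = 104.0° ✓; |EL| = 7.200 ✓; ∠(EL, LP) = 83.80° ✗; |LP| = 30.00 ✓.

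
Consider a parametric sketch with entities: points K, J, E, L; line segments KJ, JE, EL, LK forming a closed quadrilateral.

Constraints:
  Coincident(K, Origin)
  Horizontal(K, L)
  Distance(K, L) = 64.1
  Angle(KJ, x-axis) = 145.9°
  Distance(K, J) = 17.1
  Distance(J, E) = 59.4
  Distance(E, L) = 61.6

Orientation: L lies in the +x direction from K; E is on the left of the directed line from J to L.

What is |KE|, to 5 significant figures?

58.200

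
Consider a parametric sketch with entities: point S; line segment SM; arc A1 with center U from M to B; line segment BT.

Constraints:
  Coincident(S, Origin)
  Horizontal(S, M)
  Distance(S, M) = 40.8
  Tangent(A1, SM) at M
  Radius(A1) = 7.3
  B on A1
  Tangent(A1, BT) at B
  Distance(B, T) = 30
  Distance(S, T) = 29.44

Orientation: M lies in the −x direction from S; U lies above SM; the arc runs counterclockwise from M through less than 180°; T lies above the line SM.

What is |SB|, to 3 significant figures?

35.4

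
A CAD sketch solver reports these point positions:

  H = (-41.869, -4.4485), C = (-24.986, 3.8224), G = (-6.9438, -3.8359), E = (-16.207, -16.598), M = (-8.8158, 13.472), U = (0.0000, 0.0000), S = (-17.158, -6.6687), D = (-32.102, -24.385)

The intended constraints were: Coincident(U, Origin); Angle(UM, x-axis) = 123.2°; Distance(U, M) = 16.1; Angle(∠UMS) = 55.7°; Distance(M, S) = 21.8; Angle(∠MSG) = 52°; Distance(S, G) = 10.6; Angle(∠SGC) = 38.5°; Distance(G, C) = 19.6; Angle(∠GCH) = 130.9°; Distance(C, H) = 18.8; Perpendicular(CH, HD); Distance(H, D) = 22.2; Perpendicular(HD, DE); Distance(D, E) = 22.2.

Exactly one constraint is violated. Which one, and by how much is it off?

Distance(D, E) = 22.2 — off by 4.50.

U = (0.00, 0.00) ✓; UM at 123.2° ✓; |UM| = 16.10 ✓; ∠UMS = 55.70° ✓; |MS| = 21.80 ✓; ∠MSG = 52.00° ✓; |SG| = 10.60 ✓; ∠SGC = 38.50° ✓; |GC| = 19.60 ✓; ∠GCH = 130.9° ✓; |CH| = 18.80 ✓; ∠(CH, HD) = 90.00° ✓; |HD| = 22.20 ✓; ∠(HD, DE) = 90.00° ✓; |DE| = 17.70 ✗.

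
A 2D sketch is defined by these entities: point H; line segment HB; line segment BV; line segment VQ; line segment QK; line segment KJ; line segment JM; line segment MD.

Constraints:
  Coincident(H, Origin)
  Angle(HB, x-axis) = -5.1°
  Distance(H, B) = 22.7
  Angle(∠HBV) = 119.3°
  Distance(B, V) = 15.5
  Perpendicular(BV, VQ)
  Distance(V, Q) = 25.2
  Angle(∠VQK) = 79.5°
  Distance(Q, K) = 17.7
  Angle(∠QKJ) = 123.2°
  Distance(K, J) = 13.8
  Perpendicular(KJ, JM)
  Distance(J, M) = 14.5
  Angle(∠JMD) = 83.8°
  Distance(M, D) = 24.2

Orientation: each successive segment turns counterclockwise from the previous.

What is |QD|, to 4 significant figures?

2.979

H is at the origin; HB runs at -5.1° with length 22.7, so B = (22.61, -2.018). ∠HBV = 119.3° gives BV at 55.60° from the x-axis; with |BV| = 15.5, V = (31.37, 10.77). BV is perpendicular to VQ, so VQ runs at 145.6°; with |VQ| = 25.2, Q = (10.57, 25.01). ∠VQK = 79.5° gives QK at -113.9° from the x-axis; with |QK| = 17.7, K = (3.403, 8.826). ∠QKJ = 123.2° gives KJ at -57.10° from the x-axis; with |KJ| = 13.8, J = (10.90, -2.761). KJ ⟂ JM, so JM runs at 32.90°; with |JM| = 14.5, M = (23.07, 5.116). ∠JMD = 83.8° gives MD at 129.1° from the x-axis; with |MD| = 24.2, D = (7.811, 23.90). Then |QD| = |D − Q| = 2.979.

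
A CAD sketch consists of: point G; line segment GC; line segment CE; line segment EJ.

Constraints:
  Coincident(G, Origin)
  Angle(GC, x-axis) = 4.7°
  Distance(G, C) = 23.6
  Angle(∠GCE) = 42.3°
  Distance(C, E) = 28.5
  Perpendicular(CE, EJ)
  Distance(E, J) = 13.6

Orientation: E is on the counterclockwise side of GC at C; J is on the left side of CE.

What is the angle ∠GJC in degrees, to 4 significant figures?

37.19°

G is at the origin; GC runs at 4.7° with length 23.6, so C = 23.6·(cos 4.7°, sin 4.7°) = (23.52, 1.934). ∠GCE = 42.3°, so CE runs at 4.7° + (180° − 42.3°) = 142.4° from the x-axis; with |CE| = 28.5, E = C + 28.5·(cos 142.4°, sin 142.4°) = (0.9404, 19.32). CE is perpendicular to EJ; with |EJ| = 13.6 on the left of CE, J = E + 13.6·(-0.6101, -0.7923) = (-7.358, 8.548). Then cos ∠GJC = JG·JC / (|JG||JC|), giving 37.19°.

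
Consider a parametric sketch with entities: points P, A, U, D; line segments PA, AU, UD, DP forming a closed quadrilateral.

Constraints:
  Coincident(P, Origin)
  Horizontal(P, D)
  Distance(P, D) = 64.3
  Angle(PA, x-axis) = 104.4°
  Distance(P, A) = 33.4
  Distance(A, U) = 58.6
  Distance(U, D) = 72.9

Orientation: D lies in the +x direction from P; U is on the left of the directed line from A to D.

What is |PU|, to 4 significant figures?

78.02

Checks: |AU| = 58.60 ✓; |UD| = 72.90 ✓.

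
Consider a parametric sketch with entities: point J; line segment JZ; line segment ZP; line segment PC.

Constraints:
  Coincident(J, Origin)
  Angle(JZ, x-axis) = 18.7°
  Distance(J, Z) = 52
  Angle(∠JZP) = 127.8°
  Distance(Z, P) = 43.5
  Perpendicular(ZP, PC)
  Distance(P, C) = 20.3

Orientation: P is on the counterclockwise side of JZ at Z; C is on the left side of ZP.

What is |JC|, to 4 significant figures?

78.19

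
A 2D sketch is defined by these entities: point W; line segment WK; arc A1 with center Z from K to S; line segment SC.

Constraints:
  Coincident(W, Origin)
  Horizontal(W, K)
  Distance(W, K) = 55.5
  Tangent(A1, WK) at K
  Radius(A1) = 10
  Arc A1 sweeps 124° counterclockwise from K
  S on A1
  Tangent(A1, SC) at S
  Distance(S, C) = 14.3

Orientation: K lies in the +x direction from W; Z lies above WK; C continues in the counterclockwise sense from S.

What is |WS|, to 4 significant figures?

65.67

A1 meets WK tangentially, so ZK is at right angles to WK, so Z = K + (0, 10) = (55.50, 10.00). On A1, K sits at bearing -90° from Z; a 124° counterclockwise sweep puts S at bearing 34°, so S = Z + 10.0·(cos 34°, sin 34°) = (63.79, 15.59). Then |WS| = |S − W| = 65.67.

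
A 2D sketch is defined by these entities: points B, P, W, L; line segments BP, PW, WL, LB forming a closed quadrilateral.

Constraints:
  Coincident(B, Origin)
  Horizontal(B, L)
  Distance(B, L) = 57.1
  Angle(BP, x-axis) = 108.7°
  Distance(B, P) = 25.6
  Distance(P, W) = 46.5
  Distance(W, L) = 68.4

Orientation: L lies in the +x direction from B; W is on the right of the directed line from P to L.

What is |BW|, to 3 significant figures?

23.5

Checks: |PW| = 46.50 ✓; |WL| = 68.40 ✓.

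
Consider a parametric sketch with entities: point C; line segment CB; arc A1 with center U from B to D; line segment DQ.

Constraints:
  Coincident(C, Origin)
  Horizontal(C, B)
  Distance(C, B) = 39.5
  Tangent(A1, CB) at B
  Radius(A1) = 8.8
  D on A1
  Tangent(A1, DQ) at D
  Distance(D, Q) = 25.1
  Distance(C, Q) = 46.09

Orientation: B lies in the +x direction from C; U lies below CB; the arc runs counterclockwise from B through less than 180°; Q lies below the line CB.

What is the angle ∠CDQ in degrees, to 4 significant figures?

107.1°

Checks: |CB| = 39.50 ✓; |UD| = 8.800 ✓; ∠(UD, DQ) = 90.00° ✓; |DQ| = 25.10 ✓; |CQ| = 46.09 ✓.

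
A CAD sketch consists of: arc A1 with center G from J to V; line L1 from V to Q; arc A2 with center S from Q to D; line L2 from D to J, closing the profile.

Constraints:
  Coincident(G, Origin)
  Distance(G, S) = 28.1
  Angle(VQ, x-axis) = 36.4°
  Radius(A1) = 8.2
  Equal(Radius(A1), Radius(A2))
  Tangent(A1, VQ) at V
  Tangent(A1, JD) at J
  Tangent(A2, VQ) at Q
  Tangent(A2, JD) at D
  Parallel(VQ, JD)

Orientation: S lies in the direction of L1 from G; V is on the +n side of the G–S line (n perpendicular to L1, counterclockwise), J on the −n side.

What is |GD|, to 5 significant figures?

29.272

The slot axis is L1's direction at 36.4°, so u = (cos 36.4°, sin 36.4°) = (0.80489, 0.59342) and n = (−sin 36.4°, cos 36.4°) = (-0.59342, 0.80489). G is at the origin and S lies 28.1 along u from G, so S = 28.1·u = (22.618, 16.675). Tangency of A1 to both parallel lines with radius 8.2 puts V and J at G ± 8.2·n: V = (-4.8660, 6.6001), J = (4.8660, -6.6001). Equal radii place Q and D the same way about S: Q = S + 8.2·n = (17.751, 23.275), D = S − 8.2·n = (27.484, 10.075). Then |GD| = |D − G| = 29.272.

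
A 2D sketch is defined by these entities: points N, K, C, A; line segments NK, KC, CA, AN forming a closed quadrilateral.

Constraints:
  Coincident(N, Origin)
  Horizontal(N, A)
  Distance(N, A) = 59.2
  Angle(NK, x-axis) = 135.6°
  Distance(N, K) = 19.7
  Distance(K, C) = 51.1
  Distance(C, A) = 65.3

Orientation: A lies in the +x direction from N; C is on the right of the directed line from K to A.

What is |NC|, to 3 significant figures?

34.4

N is at the origin; N and A share the same y with |NA| = 59.2 and A in +x, so A = (59.2, 0). NK runs at 135.6° with |NK| = 19.7, so K = (-14.1, 13.8). C is determined by |KC| = 51.1 and |CA| = 65.3 together: it lies at the intersection of circle(K, 51.1) and circle(A, 65.3). With |KA| = 74.6, the foot of the radical line on KA is 26.2 from K and the perpendicular offset is √(51.1² − 26.2²) = 43.9. Taking the right-of-KA solution: C = (3.56, -34.2).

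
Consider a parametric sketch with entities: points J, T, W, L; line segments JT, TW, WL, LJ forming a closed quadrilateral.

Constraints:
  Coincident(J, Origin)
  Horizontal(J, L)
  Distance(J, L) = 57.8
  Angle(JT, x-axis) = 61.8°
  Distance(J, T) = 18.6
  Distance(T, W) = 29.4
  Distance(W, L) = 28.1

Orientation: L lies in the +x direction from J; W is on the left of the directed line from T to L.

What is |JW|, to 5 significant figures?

42.883

Checks: |TW| = 29.40 ✓; |WL| = 28.10 ✓.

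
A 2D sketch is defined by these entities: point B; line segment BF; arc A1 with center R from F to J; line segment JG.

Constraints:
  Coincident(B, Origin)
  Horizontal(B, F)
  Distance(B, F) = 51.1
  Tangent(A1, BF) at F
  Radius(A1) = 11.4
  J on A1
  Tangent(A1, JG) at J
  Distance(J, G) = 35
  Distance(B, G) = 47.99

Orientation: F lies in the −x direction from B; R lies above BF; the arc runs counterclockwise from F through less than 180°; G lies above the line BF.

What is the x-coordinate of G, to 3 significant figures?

-27.3

B is at the origin; BF is horizontal with |BF| = 51.1 and F on the −x side, so F = (-51.1, 0.00). The tangent condition forces RF to be normal to BF, so R = F + (0, 11.4) = (-51.1, 11.4). Since RJ ⟂ JG (tangency), |RG| = √(11.4² + 35.0²) = 36.8 regardless of where J sits on A1. So G lies on both circle(B, 47.99) and circle(R, 36.8); the above-BF intersection is G = (-27.3, 39.5). J is the foot of the tangent from G: J = (-40.5, 7.08).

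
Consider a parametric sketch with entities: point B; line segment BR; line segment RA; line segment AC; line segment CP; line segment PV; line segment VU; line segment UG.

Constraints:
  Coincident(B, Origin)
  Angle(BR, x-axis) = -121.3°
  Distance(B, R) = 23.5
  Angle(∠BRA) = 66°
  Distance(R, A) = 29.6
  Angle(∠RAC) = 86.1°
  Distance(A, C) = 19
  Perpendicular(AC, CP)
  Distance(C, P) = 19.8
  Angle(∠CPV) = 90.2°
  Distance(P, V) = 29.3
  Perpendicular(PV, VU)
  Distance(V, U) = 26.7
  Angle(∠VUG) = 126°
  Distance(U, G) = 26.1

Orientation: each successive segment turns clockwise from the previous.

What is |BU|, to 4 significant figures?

41.74

B is at the origin; BR runs at -121.3° with length 23.5, so R = (-12.21, -20.08). ∠BRA = 66.0° gives RA at 124.7° from the x-axis; with |RA| = 29.6, A = (-29.06, 4.256). ∠RAC = 86.1° gives AC at 30.80° from the x-axis; with |AC| = 19.0, C = (-12.74, 13.98). The perpendicularity gives CP at right angles to AC, so CP runs at -59.20°; with |CP| = 19.8, P = (-2.601, -3.023). ∠CPV = 90.2° gives PV at -149.0° from the x-axis; with |PV| = 29.3, V = (-27.72, -18.11). The perpendicularity gives VU at right angles to PV, so VU runs at 121.0°; with |VU| = 26.7, U = (-41.47, 4.773). Then |BU| = |U − B| = 41.74.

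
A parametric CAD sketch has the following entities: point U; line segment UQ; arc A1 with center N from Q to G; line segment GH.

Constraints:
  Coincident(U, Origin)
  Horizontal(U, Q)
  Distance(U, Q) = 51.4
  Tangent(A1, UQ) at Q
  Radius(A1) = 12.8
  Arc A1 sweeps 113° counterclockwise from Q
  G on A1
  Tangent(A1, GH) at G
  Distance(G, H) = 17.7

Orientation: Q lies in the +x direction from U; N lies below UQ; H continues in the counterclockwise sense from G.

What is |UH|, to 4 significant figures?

57.69

U is at the origin; UQ is horizontal with |UQ| = 51.4 and Q on the +x side, so Q = (51.40, 0.000). Since A1 is tangent to UQ there, NQ ⟂ UQ, so N = Q + (0, -12.8) = (51.40, -12.80). On A1, Q sits at bearing 90° from N; a 113° counterclockwise sweep puts G at bearing 203°, so G = N + 12.8·(cos 203°, sin 203°) = (39.62, -17.80). Tangency of A1 to GH means the radius NG is perpendicular to GH, so GH runs along (−sin 203°, cos 203°); with |GH| = 17.7, H = (46.53, -34.09). Then |UH| = |H − U| = 57.69.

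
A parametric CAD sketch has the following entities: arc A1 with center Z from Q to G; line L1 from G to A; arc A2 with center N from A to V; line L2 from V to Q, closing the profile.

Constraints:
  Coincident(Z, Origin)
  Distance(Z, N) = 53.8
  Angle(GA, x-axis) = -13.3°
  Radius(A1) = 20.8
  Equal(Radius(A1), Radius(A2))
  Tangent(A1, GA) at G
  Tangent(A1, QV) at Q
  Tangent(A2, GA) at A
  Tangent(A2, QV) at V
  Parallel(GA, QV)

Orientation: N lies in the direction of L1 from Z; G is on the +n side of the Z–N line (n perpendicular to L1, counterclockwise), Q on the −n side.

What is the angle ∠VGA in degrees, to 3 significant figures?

37.7°

The slot axis is L1's direction at -13.3°, so u = (cos -13.3°, sin -13.3°) = (0.973, -0.230) and n = (−sin -13.3°, cos -13.3°) = (0.230, 0.973). Z is at the origin and N lies 53.8 along u from Z, so N = 53.8·u = (52.4, -12.4). Tangency of A1 to both parallel lines with radius 20.8 puts G and Q at Z ± 20.8·n: G = (4.79, 20.2), Q = (-4.79, -20.2). Equal radii place A and V the same way about N: A = N + 20.8·n = (57.1, 7.87), V = N − 20.8·n = (47.6, -32.6). Then cos ∠VGA = GV·GA / (|GV||GA|), giving 37.7°.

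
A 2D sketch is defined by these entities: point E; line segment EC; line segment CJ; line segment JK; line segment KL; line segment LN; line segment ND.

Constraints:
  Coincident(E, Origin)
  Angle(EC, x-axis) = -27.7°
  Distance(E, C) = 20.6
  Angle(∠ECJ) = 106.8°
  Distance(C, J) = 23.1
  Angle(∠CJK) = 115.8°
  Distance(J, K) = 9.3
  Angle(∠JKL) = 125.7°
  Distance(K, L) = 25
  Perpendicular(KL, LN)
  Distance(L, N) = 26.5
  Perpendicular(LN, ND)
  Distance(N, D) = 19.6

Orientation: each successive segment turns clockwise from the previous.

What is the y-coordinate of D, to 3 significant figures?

-10.7

E is at the origin; EC runs at -27.7° with length 20.6, so C = (18.2, -9.58). ∠ECJ = 106.8° gives CJ at -101° from the x-axis; with |CJ| = 23.1, J = (13.9, -32.3). ∠CJK = 115.8° gives JK at -165° from the x-axis; with |JK| = 9.3, K = (4.88, -34.7). ∠JKL = 125.7° gives KL at 141° from the x-axis; with |KL| = 25.0, L = (-14.4, -18.8). KL is perpendicular to LN, so LN runs at 50.6°; with |LN| = 26.5, N = (2.39, 1.70). LN is perpendicular to ND, so ND runs at -39.4°; with |ND| = 19.6, D = (17.5, -10.7). So D.y = -10.7.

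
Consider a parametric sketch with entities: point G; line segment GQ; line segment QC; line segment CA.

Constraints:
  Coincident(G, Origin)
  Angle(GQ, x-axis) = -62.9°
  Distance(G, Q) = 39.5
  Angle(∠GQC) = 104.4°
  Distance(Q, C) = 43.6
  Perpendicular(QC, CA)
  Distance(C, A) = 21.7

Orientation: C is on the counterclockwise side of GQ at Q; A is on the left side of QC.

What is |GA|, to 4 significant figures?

55.93

∠GQC = 104.4°, so QC runs at -62.9° + (180° − 104.4°) = 12.70° from the x-axis; with |QC| = 43.6, C = Q + 43.6·(cos 12.70°, sin 12.70°) = (60.53, -25.58). QC ⟂ CA; with |CA| = 21.7 on the left of QC, A = C + 21.7·(-0.2198, 0.9755) = (55.76, -4.409). Then |GA| = |A − G| = 55.93.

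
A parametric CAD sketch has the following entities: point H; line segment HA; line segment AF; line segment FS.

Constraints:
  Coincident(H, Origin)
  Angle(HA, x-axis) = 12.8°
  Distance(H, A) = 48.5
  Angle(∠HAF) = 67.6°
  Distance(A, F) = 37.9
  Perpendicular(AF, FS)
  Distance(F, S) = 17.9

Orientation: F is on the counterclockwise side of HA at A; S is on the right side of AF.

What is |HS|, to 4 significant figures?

65.68

∠HAF = 67.6°, so AF runs at 12.8° + (180° − 67.6°) = 125.2° from the x-axis; with |AF| = 37.9, F = A + 37.9·(cos 125.2°, sin 125.2°) = (25.45, 41.71). AF ⟂ FS; with |FS| = 17.9 on the right of AF, S = F + 17.9·(0.8171, 0.5764) = (40.07, 52.03). Then |HS| = |S − H| = 65.68.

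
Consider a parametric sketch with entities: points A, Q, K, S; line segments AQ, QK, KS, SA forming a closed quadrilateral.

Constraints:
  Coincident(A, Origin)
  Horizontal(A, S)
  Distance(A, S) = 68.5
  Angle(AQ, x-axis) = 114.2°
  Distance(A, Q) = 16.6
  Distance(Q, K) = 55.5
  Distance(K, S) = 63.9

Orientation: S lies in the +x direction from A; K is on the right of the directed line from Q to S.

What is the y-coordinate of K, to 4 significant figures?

-35.68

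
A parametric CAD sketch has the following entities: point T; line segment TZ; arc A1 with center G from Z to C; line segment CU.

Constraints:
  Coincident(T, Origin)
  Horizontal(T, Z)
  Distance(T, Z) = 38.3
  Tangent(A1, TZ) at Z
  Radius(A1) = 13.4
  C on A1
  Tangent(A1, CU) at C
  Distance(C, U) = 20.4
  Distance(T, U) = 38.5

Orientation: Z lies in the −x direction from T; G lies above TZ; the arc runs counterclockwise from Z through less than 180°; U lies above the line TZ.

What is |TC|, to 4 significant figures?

27.52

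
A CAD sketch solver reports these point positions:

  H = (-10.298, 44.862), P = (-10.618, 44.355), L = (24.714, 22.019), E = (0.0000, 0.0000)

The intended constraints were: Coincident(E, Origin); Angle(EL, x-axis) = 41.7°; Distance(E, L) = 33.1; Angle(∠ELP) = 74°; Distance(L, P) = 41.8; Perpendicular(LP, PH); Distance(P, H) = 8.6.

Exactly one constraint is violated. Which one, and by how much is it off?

Distance(P, H) = 8.6 — off by 8.00.

E = (0.00, 0.00) ✓; EL at 41.70° ✓; |EL| = 33.10 ✓; ∠ELP = 74.00° ✓; |LP| = 41.80 ✓; ∠(LP, PH) = 89.96° ✓; |PH| = 0.5995 ✗.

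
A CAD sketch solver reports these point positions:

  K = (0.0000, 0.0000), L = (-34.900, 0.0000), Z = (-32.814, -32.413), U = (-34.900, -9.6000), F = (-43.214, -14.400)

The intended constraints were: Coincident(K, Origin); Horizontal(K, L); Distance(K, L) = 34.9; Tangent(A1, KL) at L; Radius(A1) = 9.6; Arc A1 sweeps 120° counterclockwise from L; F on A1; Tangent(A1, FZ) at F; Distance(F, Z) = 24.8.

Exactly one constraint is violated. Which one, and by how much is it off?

Distance(F, Z) = 24.8 — off by 4.00.

K = (0.00, 0.00) ✓; K.y = 0.00, L.y = 0.00 ✓; |KL| = 34.90 ✓; ∠(UL, LK) = 90.00° ✓; |UL| = 9.600 ✓; bearing(U→F) − bearing(U→L) = 120.0° ✓; |UF| = 9.600 ✓; ∠(UF, FZ) = 90.00° ✓; |FZ| = 20.80 ✗.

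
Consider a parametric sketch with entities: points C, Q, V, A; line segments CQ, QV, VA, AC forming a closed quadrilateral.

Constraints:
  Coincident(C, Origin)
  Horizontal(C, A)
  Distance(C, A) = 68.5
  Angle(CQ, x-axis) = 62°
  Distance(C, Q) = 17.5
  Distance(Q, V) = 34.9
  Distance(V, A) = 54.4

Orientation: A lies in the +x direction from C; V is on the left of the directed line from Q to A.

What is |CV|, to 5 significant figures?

51.960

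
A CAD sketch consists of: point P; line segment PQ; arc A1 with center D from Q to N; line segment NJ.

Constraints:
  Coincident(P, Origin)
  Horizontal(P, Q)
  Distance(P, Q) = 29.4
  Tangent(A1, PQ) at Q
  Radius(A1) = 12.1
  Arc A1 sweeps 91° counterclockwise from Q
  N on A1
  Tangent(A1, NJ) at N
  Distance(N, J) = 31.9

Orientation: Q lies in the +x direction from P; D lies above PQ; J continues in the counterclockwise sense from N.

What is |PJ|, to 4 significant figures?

60.25

P is at the origin; PQ is horizontal with |PQ| = 29.4 and Q on the +x side, so Q = (29.40, 0.000). Since A1 is tangent to PQ there, DQ ⟂ PQ, so D = Q + (0, 12.1) = (29.40, 12.10). On A1, Q sits at bearing -90° from D; a 91° counterclockwise sweep puts N at bearing 1°, so N = D + 12.1·(cos 1°, sin 1°) = (41.50, 12.31). The tangent condition forces DN to be normal to NJ, so NJ runs along (−sin 1°, cos 1°); with |NJ| = 31.9, J = (40.94, 44.21). Then |PJ| = |J − P| = 60.25.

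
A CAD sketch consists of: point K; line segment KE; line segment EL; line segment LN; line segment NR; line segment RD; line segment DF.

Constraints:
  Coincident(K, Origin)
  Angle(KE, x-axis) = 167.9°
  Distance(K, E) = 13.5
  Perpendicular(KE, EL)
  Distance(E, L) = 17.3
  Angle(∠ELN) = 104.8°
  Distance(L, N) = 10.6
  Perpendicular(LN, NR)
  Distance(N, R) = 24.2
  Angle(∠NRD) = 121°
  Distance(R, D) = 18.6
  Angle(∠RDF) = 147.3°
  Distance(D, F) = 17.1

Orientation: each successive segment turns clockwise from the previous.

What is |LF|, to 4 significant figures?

40.13

∠NRD = 121.0° gives RD at -146.3° from the x-axis; with |RD| = 18.6, D = (-13.32, -14.25). ∠RDF = 147.3° gives DF at -179.0° from the x-axis; with |DF| = 17.1, F = (-30.42, -14.55). Then |LF| = |F − L| = 40.13.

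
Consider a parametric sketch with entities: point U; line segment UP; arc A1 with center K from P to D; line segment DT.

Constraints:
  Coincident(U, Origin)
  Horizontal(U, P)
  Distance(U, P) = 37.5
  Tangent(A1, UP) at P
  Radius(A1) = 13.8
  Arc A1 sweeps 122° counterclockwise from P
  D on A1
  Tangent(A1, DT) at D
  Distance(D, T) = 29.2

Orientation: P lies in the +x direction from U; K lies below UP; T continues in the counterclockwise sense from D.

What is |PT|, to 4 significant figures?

46.03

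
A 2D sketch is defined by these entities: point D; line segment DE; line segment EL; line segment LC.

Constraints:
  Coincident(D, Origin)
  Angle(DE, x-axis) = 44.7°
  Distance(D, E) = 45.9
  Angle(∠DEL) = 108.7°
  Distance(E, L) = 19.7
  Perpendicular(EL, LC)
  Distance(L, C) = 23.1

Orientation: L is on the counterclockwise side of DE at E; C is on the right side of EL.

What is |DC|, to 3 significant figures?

74.9

∠DEL = 108.7°, so EL runs at 44.7° + (180° − 108.7°) = 116° from the x-axis; with |EL| = 19.7, L = E + 19.7·(cos 116°, sin 116°) = (24.0, 50.0). EL ⟂ LC; with |LC| = 23.1 on the right of EL, C = L + 23.1·(0.899, 0.438) = (44.8, 60.1). Then |DC| = |C − D| = 74.9.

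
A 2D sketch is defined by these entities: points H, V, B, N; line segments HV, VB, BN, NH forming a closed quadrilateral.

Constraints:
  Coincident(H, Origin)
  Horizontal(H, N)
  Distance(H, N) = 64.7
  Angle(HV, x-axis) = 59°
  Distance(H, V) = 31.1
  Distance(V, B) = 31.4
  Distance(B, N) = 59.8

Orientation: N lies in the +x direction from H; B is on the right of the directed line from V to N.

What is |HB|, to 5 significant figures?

5.6645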